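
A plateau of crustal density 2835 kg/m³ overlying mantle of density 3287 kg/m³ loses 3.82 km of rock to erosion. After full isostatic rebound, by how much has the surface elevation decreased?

Rebound u = e ρ_c/ρ_m = 3.82 km × 2835/3287 = 3.295 km.
Net surface drop = e − u = 3.82 km − 3.295 km = e (ρ_m − ρ_c)/ρ_m = 0.525 km.

0.525 km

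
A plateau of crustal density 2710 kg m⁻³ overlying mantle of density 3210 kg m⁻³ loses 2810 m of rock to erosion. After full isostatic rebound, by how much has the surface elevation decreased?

Rebound u = e ρ_c/ρ_m = 2810 m × 2710/3210 = 2372 m.
Net surface drop = e − u = 2810 m − 2372 m = e (ρ_m − ρ_c)/ρ_m = 438 m.

438 m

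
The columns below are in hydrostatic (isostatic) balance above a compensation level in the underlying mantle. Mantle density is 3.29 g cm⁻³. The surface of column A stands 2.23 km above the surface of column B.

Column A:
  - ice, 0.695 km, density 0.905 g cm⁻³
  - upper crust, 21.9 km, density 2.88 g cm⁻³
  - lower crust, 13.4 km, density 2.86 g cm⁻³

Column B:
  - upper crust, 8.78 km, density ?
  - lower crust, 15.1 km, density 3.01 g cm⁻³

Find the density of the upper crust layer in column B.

Take the compensation level at the base of the deeper column (depth z_c below the surface of column A) and equate Σ ρ_i t_i down to z_c; mantle fills any gap and the z_c terms cancel.
Column A: 0.695×0.905 + 21.9×2.88 + 13.4×2.86 + (z_c − 35.995)×3.29
Column B: 2.23×0 + 8.78×ρ + 15.1×3.01 + (z_c − 2.23 − 23.88)×3.29
The z_c×3.29 term appears on both sides and cancels. Collect the known terms of each column as K = Σ(ρt)_known − 3.29 × (depth of known layers): K_A = 102.024975 − 3.29×35.995 = −16.398575; K_B = 45.451 − 3.29×(2.23 + 23.88) = −40.4509.
Balance: K_A = K_B + 8.78×ρ, so ρ = (K_A − K_B)/8.78 = 24.0523/8.78 = 2.74 g cm⁻³.

2.74 g cm⁻³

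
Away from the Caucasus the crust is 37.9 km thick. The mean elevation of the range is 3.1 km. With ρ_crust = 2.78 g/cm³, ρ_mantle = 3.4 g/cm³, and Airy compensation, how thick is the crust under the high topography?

54.9 km

Root depth r = h ρ_c / (ρ_m − ρ_c) = 3.1 km × 2.78 / 0.62 = 13.9 km.
Total thickness = T + h + r = 37.9 km + 3.1 km + 13.9 km = 54.9 km.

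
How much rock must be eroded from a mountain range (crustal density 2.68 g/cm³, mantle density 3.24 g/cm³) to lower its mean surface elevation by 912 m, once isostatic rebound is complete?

Net drop Δ = e − u = e − e ρ_c/ρ_m = e (ρ_m − ρ_c)/ρ_m.
e = Δ ρ_m/(ρ_m − ρ_c) = 912 m × 3.24/0.56 = 5280 m.

5280 m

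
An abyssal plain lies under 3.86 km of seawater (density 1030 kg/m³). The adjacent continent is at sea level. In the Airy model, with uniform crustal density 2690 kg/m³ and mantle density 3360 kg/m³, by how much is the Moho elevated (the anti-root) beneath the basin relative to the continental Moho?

By Archimedes' principle applied to the lithosphere: replacing crust with seawater at the top is compensated by replacing crust with mantle at the base: d (ρ_c − ρ_w) = a (ρ_m − ρ_c).
a = d (ρ_c − ρ_w)/(ρ_m − ρ_c) = 3.86 km × 1660/670 = 9.56 km.

9.56 km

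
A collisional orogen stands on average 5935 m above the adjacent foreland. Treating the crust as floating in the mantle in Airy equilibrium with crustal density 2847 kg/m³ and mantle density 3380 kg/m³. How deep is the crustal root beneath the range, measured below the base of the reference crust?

Isostatic balance requires: the weight of the topography is balanced by the buoyancy of the root, ρ_c h = (ρ_m − ρ_c) r.
r = h · ρ_c / (ρ_m − ρ_c) = 5935 m × 2847 / (3380 − 2847) = 31700 m.

31700 m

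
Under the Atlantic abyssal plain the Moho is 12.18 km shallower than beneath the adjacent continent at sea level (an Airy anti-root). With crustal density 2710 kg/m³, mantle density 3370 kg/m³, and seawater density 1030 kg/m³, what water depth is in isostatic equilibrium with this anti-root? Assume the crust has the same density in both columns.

4.79 km

Replacing a thickness d of crust by seawater at the top must be balanced by replacing crust with mantle at the base: d (ρ_c − ρ_w) = a (ρ_m − ρ_c).
d = a (ρ_m − ρ_c)/(ρ_c − ρ_w) = 12.18 km × 660/1680 = 4.79 km.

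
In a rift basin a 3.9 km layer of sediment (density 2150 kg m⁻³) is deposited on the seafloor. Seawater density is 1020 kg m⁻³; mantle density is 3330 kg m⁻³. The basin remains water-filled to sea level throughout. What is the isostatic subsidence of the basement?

Submarine loading: the sediment displaces seawater, and the subsidence is in turn flooded, so s (ρ_m − ρ_w) = t (ρ_sed − ρ_w).
s = 3.9 km × (2150 − 1020) / (3330 − 1020) = 1.91 km.

1.91 km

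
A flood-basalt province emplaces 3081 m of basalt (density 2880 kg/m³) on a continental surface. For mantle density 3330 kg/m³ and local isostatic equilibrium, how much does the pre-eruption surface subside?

Subaerial loading: s = t ρ_load / ρ_m.
s = 3081 m × 2880/3330 = 2660 m.

2660 m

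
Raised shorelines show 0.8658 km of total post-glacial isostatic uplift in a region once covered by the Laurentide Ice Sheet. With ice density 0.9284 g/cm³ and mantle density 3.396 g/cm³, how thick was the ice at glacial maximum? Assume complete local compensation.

u = t ρ_ice/ρ_m → t = u ρ_m/ρ_ice = 0.8658 km × 3.396/0.9284 = 3.17 km.

3.17 km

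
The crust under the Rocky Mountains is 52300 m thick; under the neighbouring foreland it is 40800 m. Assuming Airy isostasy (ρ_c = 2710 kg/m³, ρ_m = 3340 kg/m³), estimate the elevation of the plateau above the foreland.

2170 m

Excess crust Δ = 52300 m − 40800 m = 11500 m, split between elevation h and root r with h + r = Δ.
Airy balance ρ_c h = (ρ_m − ρ_c) r gives r = h ρ_c/(ρ_m − ρ_c), so h (1 + ρ_c/(ρ_m − ρ_c)) = Δ, i.e. h = Δ (ρ_m − ρ_c)/ρ_m.
h = 11500 m × 630/3340 = 2170 m.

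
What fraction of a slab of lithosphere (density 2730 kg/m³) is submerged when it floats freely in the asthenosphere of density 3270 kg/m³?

83.5%

Submerged fraction = ρ_obj/ρ_fluid = 2730/3270 = 83.5%.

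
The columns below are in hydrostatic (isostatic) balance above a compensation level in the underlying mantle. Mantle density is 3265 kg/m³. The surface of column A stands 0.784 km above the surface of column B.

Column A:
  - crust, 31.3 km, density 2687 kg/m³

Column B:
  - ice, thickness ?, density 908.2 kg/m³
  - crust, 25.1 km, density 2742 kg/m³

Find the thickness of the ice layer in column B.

1.02 km

Take the compensation level at the base of the deeper column (depth z_c below the surface of column A) and equate Σ ρ_i t_i down to z_c; mantle fills any gap and the z_c terms cancel.
Column A: 31.3×2687 + (z_c − 31.3)×3265
Column B: 0.784×0 + x×908.2 + 25.1×2742 + (z_c − 0.784 − 25.1 − x)×3265
The z_c×3265 term appears on both sides and cancels. Collect the known terms of each column as K = Σ(ρt)_known − 3265 × (depth of known layers): K_A = 84103.1 − 3265×31.3 = −18091.4; K_B = 68824.2 − 3265×(0.784 + 25.1) = −15687.06.
Balance: K_A = K_B − x×(3265 − 908.2), so x = (K_B − K_A)/(3265 − 908.2) = 2404.34/2356.8 = 1.02 km.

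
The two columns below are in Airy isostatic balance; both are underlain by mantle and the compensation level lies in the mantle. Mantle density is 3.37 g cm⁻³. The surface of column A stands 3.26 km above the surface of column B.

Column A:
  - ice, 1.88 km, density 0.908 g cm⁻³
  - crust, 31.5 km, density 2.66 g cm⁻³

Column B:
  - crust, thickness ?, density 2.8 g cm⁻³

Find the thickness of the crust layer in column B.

28.1 km

Take the compensation level at the base of the deeper column (depth z_c below the surface of column A) and equate Σ ρ_i t_i down to z_c; mantle fills any gap and the z_c terms cancel.
Column A: 1.88×0.908 + 31.5×2.66 + (z_c − 33.38)×3.37
Column B: 3.26×0 + x×2.8 + (z_c − 3.26 − 0 − x)×3.37
The z_c×3.37 term appears on both sides and cancels. Collect the known terms of each column as K = Σ(ρt)_known − 3.37 × (depth of known layers): K_A = 85.49704 − 3.37×33.38 = −26.99356; K_B = 0 − 3.37×(3.26 + 0) = −10.9862.
Balance: K_A = K_B − x×(3.37 − 2.8), so x = (K_B − K_A)/(3.37 − 2.8) = 16.0074/0.57 = 28.1 km.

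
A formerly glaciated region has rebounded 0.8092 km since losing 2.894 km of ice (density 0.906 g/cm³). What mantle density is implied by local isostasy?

ρ_m = ρ_ice t / u = 0.906 × 2.894 km/0.8092 km = 3.24 g/cm³.

3.24 g/cm³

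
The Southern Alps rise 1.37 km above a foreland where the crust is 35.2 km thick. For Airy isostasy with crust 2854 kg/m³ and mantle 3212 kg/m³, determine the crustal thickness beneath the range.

47.5 km

Root depth r = h ρ_c / (ρ_m − ρ_c) = 1.37 km × 2854 / 358 = 10.92 km.
Total thickness = T + h + r = 35.2 km + 1.37 km + 10.92 km = 47.5 km.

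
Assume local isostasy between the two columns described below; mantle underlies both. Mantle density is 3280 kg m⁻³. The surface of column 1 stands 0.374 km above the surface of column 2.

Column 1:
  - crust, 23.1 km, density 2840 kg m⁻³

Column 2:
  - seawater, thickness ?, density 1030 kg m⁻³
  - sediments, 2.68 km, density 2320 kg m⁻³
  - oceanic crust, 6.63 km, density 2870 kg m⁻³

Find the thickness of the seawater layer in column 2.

1.62 km

Take the compensation level at the base of the deeper column (depth z_c below the surface of column 1) and equate Σ ρ_i t_i down to z_c; mantle fills any gap and the z_c terms cancel.
Column 1: 23.1×2840 + (z_c − 23.1)×3280
Column 2: 0.374×0 + x×1030 + 2.68×2320 + 6.63×2870 + (z_c − 0.374 − 9.31 − x)×3280
The z_c×3280 term appears on both sides and cancels. Collect the known terms of each column as K = Σ(ρt)_known − 3280 × (depth of known layers): K_1 = 65604 − 3280×23.1 = −10164; K_2 = 25245.7 − 3280×(0.374 + 9.31) = −6517.82.
Balance: K_1 = K_2 − x×(3280 − 1030), so x = (K_2 − K_1)/(3280 − 1030) = 3646.18/2250 = 1.62 km.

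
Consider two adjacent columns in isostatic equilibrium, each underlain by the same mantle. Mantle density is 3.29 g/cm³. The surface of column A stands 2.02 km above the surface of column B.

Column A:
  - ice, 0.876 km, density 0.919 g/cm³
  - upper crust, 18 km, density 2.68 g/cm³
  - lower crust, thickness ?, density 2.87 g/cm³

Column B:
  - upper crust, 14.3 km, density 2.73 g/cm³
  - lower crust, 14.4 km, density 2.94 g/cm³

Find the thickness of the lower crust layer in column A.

Take the compensation level at the base of the deeper column (depth z_c below the surface of column A) and equate Σ ρ_i t_i down to z_c; mantle fills any gap and the z_c terms cancel.
Column A: 0.876×0.919 + 18×2.68 + x×2.87 + (z_c − 18.876 − x)×3.29
Column B: 2.02×0 + 14.3×2.73 + 14.4×2.94 + (z_c − 2.02 − 28.7)×3.29
The z_c×3.29 term appears on both sides and cancels. Collect the known terms of each column as K = Σ(ρt)_known − 3.29 × (depth of known layers): K_A = 49.045044 − 3.29×18.876 = −13.056996; K_B = 81.375 − 3.29×(2.02 + 28.7) = −19.6938.
Balance: K_A − x×(3.29 − 2.87) = K_B, so x = (K_A − K_B)/(3.29 − 2.87) = 6.6368/0.42 = 15.8 km.

15.8 km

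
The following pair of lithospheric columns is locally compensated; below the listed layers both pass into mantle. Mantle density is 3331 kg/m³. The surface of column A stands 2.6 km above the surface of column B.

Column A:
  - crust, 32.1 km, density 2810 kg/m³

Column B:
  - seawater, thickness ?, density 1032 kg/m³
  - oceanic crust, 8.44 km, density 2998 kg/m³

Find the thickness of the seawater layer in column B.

Take the compensation level at the base of the deeper column (depth z_c below the surface of column A) and equate Σ ρ_i t_i down to z_c; mantle fills any gap and the z_c terms cancel.
Column A: 32.1×2810 + (z_c − 32.1)×3331
Column B: 2.6×0 + x×1032 + 8.44×2998 + (z_c − 2.6 − 8.44 − x)×3331
The z_c×3331 term appears on both sides and cancels. Collect the known terms of each column as K = Σ(ρt)_known − 3331 × (depth of known layers): K_A = 90201 − 3331×32.1 = −16724.1; K_B = 25303.12 − 3331×(2.6 + 8.44) = −11471.12.
Balance: K_A = K_B − x×(3331 − 1032), so x = (K_B − K_A)/(3331 − 1032) = 5252.98/2299 = 2.28 km.

2.28 km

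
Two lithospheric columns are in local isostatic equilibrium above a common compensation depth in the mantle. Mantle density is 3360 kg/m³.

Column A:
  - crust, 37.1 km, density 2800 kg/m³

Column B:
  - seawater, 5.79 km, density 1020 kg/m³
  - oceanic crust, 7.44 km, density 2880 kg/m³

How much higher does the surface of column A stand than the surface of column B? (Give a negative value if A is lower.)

For any compensation level in the mantle, the mantle terms cancel and isostasy reduces to e = (Σt_A − Σt_B) − (Σ(ρt)_A − Σ(ρt)_B) / ρ_m.
Σt_A = 37.1 km; Σt_B = 13.23 km; Σ(ρt)_A = 103880; Σ(ρt)_B = 27333 (in km·kg/m³).
e = (37.1 − 13.23) − (103880 − 27333) / 3360 = 1.09 km.

1.09 km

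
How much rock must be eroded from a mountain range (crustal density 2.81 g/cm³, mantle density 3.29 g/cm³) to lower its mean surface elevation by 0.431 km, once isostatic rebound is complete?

Net drop Δ = e − u = e − e ρ_c/ρ_m = e (ρ_m − ρ_c)/ρ_m.
e = Δ ρ_m/(ρ_m − ρ_c) = 0.431 km × 3.29/0.48 = 2.95 km.

2.95 km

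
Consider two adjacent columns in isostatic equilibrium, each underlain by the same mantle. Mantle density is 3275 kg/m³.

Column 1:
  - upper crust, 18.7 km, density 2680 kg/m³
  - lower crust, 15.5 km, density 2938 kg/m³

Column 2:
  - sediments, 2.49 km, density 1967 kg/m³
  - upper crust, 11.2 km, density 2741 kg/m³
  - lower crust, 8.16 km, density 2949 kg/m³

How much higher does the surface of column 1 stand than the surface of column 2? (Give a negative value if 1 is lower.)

1.36 km

For any compensation level in the mantle, the mantle terms cancel and isostasy reduces to e = (Σt_1 − Σt_2) − (Σ(ρt)_1 − Σ(ρt)_2) / ρ_m.
Σt_1 = 34.2 km; Σt_2 = 21.85 km; Σ(ρt)_1 = 95655; Σ(ρt)_2 = 59660.87 (in km·kg/m³).
e = (34.2 − 21.85) − (95655 − 59660.87) / 3275 = 1.36 km.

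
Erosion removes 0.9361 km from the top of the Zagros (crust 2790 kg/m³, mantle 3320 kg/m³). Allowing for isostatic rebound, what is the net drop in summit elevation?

0.149 km

Rebound u = e ρ_c/ρ_m = 0.9361 km × 2790/3320 = 0.7867 km.
Net surface drop = e − u = 0.9361 km − 0.7867 km = e (ρ_m − ρ_c)/ρ_m = 0.149 km.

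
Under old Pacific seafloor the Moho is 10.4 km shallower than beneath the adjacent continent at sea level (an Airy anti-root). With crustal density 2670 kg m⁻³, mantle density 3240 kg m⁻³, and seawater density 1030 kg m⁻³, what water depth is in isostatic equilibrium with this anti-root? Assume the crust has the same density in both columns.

3.61 km

Replacing a thickness d of crust by seawater at the top must be balanced by replacing crust with mantle at the base: d (ρ_c − ρ_w) = a (ρ_m − ρ_c).
d = a (ρ_m − ρ_c)/(ρ_c − ρ_w) = 10.4 km × 570/1640 = 3.61 km.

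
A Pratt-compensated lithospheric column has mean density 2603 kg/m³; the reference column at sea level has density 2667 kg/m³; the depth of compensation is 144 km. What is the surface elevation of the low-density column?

3.54 km

ρ_ref D = ρ (D + h) → h = D (ρ_ref − ρ)/ρ.
h = 144 km × (2667 − 2603)/2603 = 3.54 km.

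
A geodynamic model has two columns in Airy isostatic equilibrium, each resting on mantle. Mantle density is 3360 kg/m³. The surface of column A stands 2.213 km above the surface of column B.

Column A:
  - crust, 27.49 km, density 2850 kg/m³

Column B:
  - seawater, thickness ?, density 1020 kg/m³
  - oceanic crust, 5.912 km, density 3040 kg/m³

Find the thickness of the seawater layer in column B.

2.01 km

Take the compensation level at the base of the deeper column (depth z_c below the surface of column A) and equate Σ ρ_i t_i down to z_c; mantle fills any gap and the z_c terms cancel.
Column A: 27.49×2850 + (z_c − 27.49)×3360
Column B: 2.213×0 + x×1020 + 5.912×3040 + (z_c − 2.213 − 5.912 − x)×3360
The z_c×3360 term appears on both sides and cancels. Collect the known terms of each column as K = Σ(ρt)_known − 3360 × (depth of known layers): K_A = 78346.5 − 3360×27.49 = −14019.9; K_B = 17972.48 − 3360×(2.213 + 5.912) = −9327.52.
Balance: K_A = K_B − x×(3360 − 1020), so x = (K_B − K_A)/(3360 − 1020) = 4692.38/2340 = 2.01 km.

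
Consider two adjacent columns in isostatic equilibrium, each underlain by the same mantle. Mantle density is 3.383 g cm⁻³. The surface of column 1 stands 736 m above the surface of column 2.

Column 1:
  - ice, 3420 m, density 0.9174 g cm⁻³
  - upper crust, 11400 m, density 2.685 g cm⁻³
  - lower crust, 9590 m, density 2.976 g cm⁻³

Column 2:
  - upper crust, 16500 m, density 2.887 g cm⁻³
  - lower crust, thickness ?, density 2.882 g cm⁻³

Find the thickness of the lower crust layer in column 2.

Take the compensation level at the base of the deeper column (depth z_c below the surface of column 1) and equate Σ ρ_i t_i down to z_c; mantle fills any gap and the z_c terms cancel.
Column 1: 3420×0.9174 + 11400×2.685 + 9590×2.976 + (z_c − 24410)×3.383
Column 2: 736×0 + 16500×2.887 + x×2.882 + (z_c − 736 − 16500 − x)×3.383
The z_c×3.383 term appears on both sides and cancels. Collect the known terms of each column as K = Σ(ρt)_known − 3.383 × (depth of known layers): K_1 = 62286.348 − 3.383×24410 = −20292.682; K_2 = 47635.5 − 3.383×(736 + 16500) = −10673.888.
Balance: K_1 = K_2 − x×(3.383 − 2.882), so x = (K_2 − K_1)/(3.383 − 2.882) = 9618.79/0.501 = 19200 m.

19200 m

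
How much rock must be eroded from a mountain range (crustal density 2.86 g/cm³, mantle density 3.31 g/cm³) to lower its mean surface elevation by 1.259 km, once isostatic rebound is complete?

9.26 km

Net drop Δ = e − u = e − e ρ_c/ρ_m = e (ρ_m − ρ_c)/ρ_m.
e = Δ ρ_m/(ρ_m − ρ_c) = 1.259 km × 3.31/0.45 = 9.26 km.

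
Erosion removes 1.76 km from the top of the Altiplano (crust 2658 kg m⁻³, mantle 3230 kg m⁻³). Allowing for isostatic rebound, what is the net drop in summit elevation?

0.312 km

Rebound u = e ρ_c/ρ_m = 1.76 km × 2658/3230 = 1.448 km.
Net surface drop = e − u = 1.76 km − 1.448 km = e (ρ_m − ρ_c)/ρ_m = 0.312 km.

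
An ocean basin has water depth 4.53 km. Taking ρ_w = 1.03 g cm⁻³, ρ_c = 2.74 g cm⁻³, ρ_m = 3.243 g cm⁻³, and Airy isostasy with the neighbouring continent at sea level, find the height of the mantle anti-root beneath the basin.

15.4 km

Balancing pressure at the compensation depth: replacing crust with seawater at the top is compensated by replacing crust with mantle at the base: d (ρ_c − ρ_w) = a (ρ_m − ρ_c).
a = d (ρ_c − ρ_w)/(ρ_m − ρ_c) = 4.53 km × 1.71/0.503 = 15.4 km.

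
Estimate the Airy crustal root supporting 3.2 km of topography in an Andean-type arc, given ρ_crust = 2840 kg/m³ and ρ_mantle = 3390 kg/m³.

By Archimedes' principle applied to the lithosphere: the weight of the topography is balanced by the buoyancy of the root, ρ_c h = (ρ_m − ρ_c) r.
r = h · ρ_c / (ρ_m − ρ_c) = 3.2 km × 2840 / (3390 − 2840) = 16.5 km.

16.5 km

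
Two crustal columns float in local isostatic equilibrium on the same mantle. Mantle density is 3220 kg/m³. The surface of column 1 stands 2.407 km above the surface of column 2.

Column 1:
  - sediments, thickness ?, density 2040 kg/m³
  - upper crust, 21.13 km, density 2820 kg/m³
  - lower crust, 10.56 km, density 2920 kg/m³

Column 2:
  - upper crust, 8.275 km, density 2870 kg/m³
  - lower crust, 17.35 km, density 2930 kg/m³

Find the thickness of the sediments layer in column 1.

Take the compensation level at the base of the deeper column (depth z_c below the surface of column 1) and equate Σ ρ_i t_i down to z_c; mantle fills any gap and the z_c terms cancel.
Column 1: x×2040 + 21.13×2820 + 10.56×2920 + (z_c − 31.69 − x)×3220
Column 2: 2.407×0 + 8.275×2870 + 17.35×2930 + (z_c − 2.407 − 25.625)×3220
The z_c×3220 term appears on both sides and cancels. Collect the known terms of each column as K = Σ(ρt)_known − 3220 × (depth of known layers): K_1 = 90421.8 − 3220×31.69 = −11620; K_2 = 74584.75 − 3220×(2.407 + 25.625) = −15678.29.
Balance: K_1 − x×(3220 − 2040) = K_2, so x = (K_1 − K_2)/(3220 − 2040) = 4058.29/1180 = 3.44 km.

3.44 km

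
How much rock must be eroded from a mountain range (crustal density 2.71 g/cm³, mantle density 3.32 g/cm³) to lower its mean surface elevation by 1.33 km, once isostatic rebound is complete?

Net drop Δ = e − u = e − e ρ_c/ρ_m = e (ρ_m − ρ_c)/ρ_m.
e = Δ ρ_m/(ρ_m − ρ_c) = 1.33 km × 3.32/0.61 = 7.24 km.

7.24 km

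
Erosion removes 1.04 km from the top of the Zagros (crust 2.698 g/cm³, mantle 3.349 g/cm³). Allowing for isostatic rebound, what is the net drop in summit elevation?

0.202 km

Rebound u = e ρ_c/ρ_m = 1.04 km × 2.698/3.349 = 0.8378 km.
Net surface drop = e − u = 1.04 km − 0.8378 km = e (ρ_m − ρ_c)/ρ_m = 0.202 km.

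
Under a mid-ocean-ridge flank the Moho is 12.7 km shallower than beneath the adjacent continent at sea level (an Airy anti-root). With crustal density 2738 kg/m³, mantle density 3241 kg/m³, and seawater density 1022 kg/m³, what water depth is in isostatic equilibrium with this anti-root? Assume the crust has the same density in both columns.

3.72 km

Replacing a thickness d of crust by seawater at the top must be balanced by replacing crust with mantle at the base: d (ρ_c − ρ_w) = a (ρ_m − ρ_c).
d = a (ρ_m − ρ_c)/(ρ_c − ρ_w) = 12.7 km × 503/1716 = 3.72 km.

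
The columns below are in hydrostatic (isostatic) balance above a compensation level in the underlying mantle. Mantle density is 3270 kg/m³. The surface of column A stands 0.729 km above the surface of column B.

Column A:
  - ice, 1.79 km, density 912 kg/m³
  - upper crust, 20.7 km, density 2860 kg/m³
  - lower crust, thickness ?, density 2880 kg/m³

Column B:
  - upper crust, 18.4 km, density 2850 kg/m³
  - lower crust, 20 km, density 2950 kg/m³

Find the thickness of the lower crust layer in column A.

9.75 km

Take the compensation level at the base of the deeper column (depth z_c below the surface of column A) and equate Σ ρ_i t_i down to z_c; mantle fills any gap and the z_c terms cancel.
Column A: 1.79×912 + 20.7×2860 + x×2880 + (z_c − 22.49 − x)×3270
Column B: 0.729×0 + 18.4×2850 + 20×2950 + (z_c − 0.729 − 38.4)×3270
The z_c×3270 term appears on both sides and cancels. Collect the known terms of each column as K = Σ(ρt)_known − 3270 × (depth of known layers): K_A = 60834.48 − 3270×22.49 = −12707.82; K_B = 111440 − 3270×(0.729 + 38.4) = −16511.83.
Balance: K_A − x×(3270 − 2880) = K_B, so x = (K_A − K_B)/(3270 − 2880) = 3804.01/390 = 9.75 km.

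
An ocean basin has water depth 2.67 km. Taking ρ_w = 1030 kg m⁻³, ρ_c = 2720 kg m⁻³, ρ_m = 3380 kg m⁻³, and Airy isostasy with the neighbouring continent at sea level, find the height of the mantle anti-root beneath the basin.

6.84 km

Isostatic balance requires: replacing crust with seawater at the top is compensated by replacing crust with mantle at the base: d (ρ_c − ρ_w) = a (ρ_m − ρ_c).
a = d (ρ_c − ρ_w)/(ρ_m − ρ_c) = 2.67 km × 1690/660 = 6.84 km.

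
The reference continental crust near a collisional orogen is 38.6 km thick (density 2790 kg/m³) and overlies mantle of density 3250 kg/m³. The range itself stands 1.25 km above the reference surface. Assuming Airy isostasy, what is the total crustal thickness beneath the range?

Root depth r = h ρ_c / (ρ_m − ρ_c) = 1.25 km × 2790 / 460 = 7.582 km.
Total thickness = T + h + r = 38.6 km + 1.25 km + 7.582 km = 47.4 km.

47.4 km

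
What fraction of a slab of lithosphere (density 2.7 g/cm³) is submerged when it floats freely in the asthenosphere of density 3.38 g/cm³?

0.799

Submerged fraction = ρ_obj/ρ_fluid = 2.7/3.38 = 0.799.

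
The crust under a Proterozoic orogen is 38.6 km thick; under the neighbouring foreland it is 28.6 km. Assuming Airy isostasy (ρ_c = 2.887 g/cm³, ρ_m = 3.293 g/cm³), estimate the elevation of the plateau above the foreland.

Excess crust Δ = 38.6 km − 28.6 km = 10 km, split between elevation h and root r with h + r = Δ.
Airy balance ρ_c h = (ρ_m − ρ_c) r gives r = h ρ_c/(ρ_m − ρ_c), so h (1 + ρ_c/(ρ_m − ρ_c)) = Δ, i.e. h = Δ (ρ_m − ρ_c)/ρ_m.
h = 10 km × 0.406/3.293 = 1.23 km.

1.23 km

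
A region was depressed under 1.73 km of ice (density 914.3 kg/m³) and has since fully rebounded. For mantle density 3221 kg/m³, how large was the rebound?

Removing the load lets mantle flow back in; uplift u satisfies ρ_ice t = ρ_m u.
u = t ρ_ice/ρ_m = 1.73 km × 914.3/3221 = 0.491 km.

0.491 km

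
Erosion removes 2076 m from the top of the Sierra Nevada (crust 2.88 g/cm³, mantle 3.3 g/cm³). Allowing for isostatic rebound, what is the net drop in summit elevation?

264 m

Rebound u = e ρ_c/ρ_m = 2076 m × 2.88/3.3 = 1812 m.
Net surface drop = e − u = 2076 m − 1812 m = e (ρ_m − ρ_c)/ρ_m = 264 m.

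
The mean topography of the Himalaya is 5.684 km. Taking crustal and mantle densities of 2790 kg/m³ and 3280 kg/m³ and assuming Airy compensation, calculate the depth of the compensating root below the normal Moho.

Isostatic balance requires: the weight of the topography is balanced by the buoyancy of the root, ρ_c h = (ρ_m − ρ_c) r.
r = h · ρ_c / (ρ_m − ρ_c) = 5.684 km × 2790 / (3280 − 2790) = 32.4 km.

32.4 km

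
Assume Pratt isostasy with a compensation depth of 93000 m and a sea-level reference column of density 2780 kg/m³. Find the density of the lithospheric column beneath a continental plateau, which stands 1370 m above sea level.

2740 kg/m³

Pratt balance: ρ_ref D = ρ (D + h).
ρ = ρ_ref D/(D + h) = 2780 × 93000 m/(93000 m + 1370 m) = 2740 kg/m³.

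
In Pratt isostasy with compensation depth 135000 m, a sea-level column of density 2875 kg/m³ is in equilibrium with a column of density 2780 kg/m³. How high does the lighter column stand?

ρ_ref D = ρ (D + h) → h = D (ρ_ref − ρ)/ρ.
h = 135000 m × (2875 − 2780)/2780 = 4610 m.

4610 m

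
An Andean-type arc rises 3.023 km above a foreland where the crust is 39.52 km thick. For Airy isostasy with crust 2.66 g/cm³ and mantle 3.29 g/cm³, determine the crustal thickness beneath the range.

Root depth r = h ρ_c / (ρ_m − ρ_c) = 3.023 km × 2.66 / 0.63 = 12.76 km.
Total thickness = T + h + r = 39.52 km + 3.023 km + 12.76 km = 55.3 km.

55.3 km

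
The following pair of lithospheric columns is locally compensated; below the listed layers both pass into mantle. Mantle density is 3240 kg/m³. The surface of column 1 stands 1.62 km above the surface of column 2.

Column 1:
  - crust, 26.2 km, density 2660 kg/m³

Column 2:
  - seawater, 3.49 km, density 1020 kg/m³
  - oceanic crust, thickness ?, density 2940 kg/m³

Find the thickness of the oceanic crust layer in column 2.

7.33 km

Take the compensation level at the base of the deeper column (depth z_c below the surface of column 1) and equate Σ ρ_i t_i down to z_c; mantle fills any gap and the z_c terms cancel.
Column 1: 26.2×2660 + (z_c − 26.2)×3240
Column 2: 1.62×0 + 3.49×1020 + x×2940 + (z_c − 1.62 − 3.49 − x)×3240
The z_c×3240 term appears on both sides and cancels. Collect the known terms of each column as K = Σ(ρt)_known − 3240 × (depth of known layers): K_1 = 69692 − 3240×26.2 = −15196; K_2 = 3559.8 − 3240×(1.62 + 3.49) = −12996.6.
Balance: K_1 = K_2 − x×(3240 − 2940), so x = (K_2 − K_1)/(3240 − 2940) = 2199.4/300 = 7.33 km.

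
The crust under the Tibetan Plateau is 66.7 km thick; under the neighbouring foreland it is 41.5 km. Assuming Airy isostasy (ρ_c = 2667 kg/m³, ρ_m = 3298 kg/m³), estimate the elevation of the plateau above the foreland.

Excess crust Δ = 66.7 km − 41.5 km = 25.2 km, split between elevation h and root r with h + r = Δ.
Airy balance ρ_c h = (ρ_m − ρ_c) r gives r = h ρ_c/(ρ_m − ρ_c), so h (1 + ρ_c/(ρ_m − ρ_c)) = Δ, i.e. h = Δ (ρ_m − ρ_c)/ρ_m.
h = 25.2 km × 631/3298 = 4.82 km.

4.82 km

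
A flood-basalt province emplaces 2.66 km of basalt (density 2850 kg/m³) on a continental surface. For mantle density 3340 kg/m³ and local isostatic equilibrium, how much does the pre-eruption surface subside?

2.27 km

Subaerial loading: s = t ρ_load / ρ_m.
s = 2.66 km × 2850/3340 = 2.27 km.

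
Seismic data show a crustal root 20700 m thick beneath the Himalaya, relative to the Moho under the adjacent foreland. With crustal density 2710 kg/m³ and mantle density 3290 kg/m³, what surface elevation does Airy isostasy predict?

In Airy isostatic equilibrium: ρ_c h = (ρ_m − ρ_c) r.
h = r (ρ_m − ρ_c) / ρ_c = 20700 m × (3290 − 2710) / 2710 = 4430 m.

4430 m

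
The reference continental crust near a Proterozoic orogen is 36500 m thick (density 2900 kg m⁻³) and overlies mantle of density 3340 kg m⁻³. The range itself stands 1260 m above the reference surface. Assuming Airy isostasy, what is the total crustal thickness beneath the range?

Root depth r = h ρ_c / (ρ_m − ρ_c) = 1260 m × 2900 / 440 = 8305 m.
Total thickness = T + h + r = 36500 m + 1260 m + 8305 m = 46100 m.

46100 m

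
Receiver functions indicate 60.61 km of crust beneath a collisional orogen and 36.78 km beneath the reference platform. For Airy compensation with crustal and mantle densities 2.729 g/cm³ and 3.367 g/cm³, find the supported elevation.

Excess crust Δ = 60.61 km − 36.78 km = 23.83 km, split between elevation h and root r with h + r = Δ.
Airy balance ρ_c h = (ρ_m − ρ_c) r gives r = h ρ_c/(ρ_m − ρ_c), so h (1 + ρ_c/(ρ_m − ρ_c)) = Δ, i.e. h = Δ (ρ_m − ρ_c)/ρ_m.
h = 23.83 km × 0.638/3.367 = 4.52 km.

4.52 km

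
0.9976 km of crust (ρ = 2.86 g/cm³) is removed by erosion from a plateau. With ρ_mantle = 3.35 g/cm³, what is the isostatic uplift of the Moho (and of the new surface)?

Unloading: uplift u = e ρ_c/ρ_m = 0.9976 km × 2.86/3.35 = 0.852 km.

0.852 km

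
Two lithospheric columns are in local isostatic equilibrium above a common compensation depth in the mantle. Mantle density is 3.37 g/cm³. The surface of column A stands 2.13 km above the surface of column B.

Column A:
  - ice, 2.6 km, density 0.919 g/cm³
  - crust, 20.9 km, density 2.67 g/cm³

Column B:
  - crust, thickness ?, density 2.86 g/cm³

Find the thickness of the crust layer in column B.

Take the compensation level at the base of the deeper column (depth z_c below the surface of column A) and equate Σ ρ_i t_i down to z_c; mantle fills any gap and the z_c terms cancel.
Column A: 2.6×0.919 + 20.9×2.67 + (z_c − 23.5)×3.37
Column B: 2.13×0 + x×2.86 + (z_c − 2.13 − 0 − x)×3.37
The z_c×3.37 term appears on both sides and cancels. Collect the known terms of each column as K = Σ(ρt)_known − 3.37 × (depth of known layers): K_A = 58.1924 − 3.37×23.5 = −21.0026; K_B = 0 − 3.37×(2.13 + 0) = −7.1781.
Balance: K_A = K_B − x×(3.37 − 2.86), so x = (K_B − K_A)/(3.37 − 2.86) = 13.8245/0.51 = 27.1 km.

27.1 km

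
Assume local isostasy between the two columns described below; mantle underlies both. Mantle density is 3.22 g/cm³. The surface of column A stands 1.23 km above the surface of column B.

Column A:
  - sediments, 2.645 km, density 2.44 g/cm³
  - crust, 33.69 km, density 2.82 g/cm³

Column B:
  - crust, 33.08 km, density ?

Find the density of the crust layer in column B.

2.87 g/cm³

Take the compensation level at the base of the deeper column (depth z_c below the surface of column A) and equate Σ ρ_i t_i down to z_c; mantle fills any gap and the z_c terms cancel.
Column A: 2.645×2.44 + 33.69×2.82 + (z_c − 36.335)×3.22
Column B: 1.23×0 + 33.08×ρ + (z_c − 1.23 − 33.08)×3.22
The z_c×3.22 term appears on both sides and cancels. Collect the known terms of each column as K = Σ(ρt)_known − 3.22 × (depth of known layers): K_A = 101.4596 − 3.22×36.335 = −15.5391; K_B = 0 − 3.22×(1.23 + 33.08) = −110.4782.
Balance: K_A = K_B + 33.08×ρ, so ρ = (K_A − K_B)/33.08 = 94.9391/33.08 = 2.87 g/cm³.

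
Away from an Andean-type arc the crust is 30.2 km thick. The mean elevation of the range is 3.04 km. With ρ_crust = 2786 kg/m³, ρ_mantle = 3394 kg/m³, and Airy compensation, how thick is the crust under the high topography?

47.2 km

Root depth r = h ρ_c / (ρ_m − ρ_c) = 3.04 km × 2786 / 608 = 13.93 km.
Total thickness = T + h + r = 30.2 km + 3.04 km + 13.93 km = 47.2 km.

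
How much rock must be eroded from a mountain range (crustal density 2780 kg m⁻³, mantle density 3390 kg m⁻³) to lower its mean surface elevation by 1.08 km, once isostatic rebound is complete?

6 km

Net drop Δ = e − u = e − e ρ_c/ρ_m = e (ρ_m − ρ_c)/ρ_m.
e = Δ ρ_m/(ρ_m − ρ_c) = 1.08 km × 3390/610 = 6 km.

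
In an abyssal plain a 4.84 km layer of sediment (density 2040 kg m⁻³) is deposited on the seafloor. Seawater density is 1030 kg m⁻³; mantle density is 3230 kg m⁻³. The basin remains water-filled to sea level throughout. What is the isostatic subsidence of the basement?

Submarine loading: the sediment displaces seawater, and the subsidence is in turn flooded, so s (ρ_m − ρ_w) = t (ρ_sed − ρ_w).
s = 4.84 km × (2040 − 1030) / (3230 − 1030) = 2.22 km.

2.22 km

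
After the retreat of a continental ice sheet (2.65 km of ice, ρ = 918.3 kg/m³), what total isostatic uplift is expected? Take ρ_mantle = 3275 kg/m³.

0.743 km

Removing the load lets mantle flow back in; uplift u satisfies ρ_ice t = ρ_m u.
u = t ρ_ice/ρ_m = 2.65 km × 918.3/3275 = 0.743 km.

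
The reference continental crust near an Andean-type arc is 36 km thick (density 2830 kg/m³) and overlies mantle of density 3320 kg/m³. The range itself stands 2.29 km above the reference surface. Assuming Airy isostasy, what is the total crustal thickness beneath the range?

51.5 km

Root depth r = h ρ_c / (ρ_m − ρ_c) = 2.29 km × 2830 / 490 = 13.23 km.
Total thickness = T + h + r = 36 km + 2.29 km + 13.23 km = 51.5 km.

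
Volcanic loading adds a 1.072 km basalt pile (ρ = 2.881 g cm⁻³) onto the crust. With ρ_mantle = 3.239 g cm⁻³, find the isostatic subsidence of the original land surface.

Subaerial loading: s = t ρ_load / ρ_m.
s = 1.072 km × 2.881/3.239 = 0.954 km.

0.954 km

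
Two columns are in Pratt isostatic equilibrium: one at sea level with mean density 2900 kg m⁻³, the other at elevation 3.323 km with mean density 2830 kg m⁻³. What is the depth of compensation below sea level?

ρ_ref D = ρ (D + h) → D (ρ_ref − ρ) = ρ h.
D = ρ h/(ρ_ref − ρ) = 2830 × 3.323 km/(2900 − 2830) = 134 km.

134 km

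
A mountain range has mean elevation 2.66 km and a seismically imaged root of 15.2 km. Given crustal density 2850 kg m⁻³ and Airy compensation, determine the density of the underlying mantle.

3350 kg m⁻³

Airy balance: ρ_c h = (ρ_m − ρ_c) r → ρ_m = ρ_c (1 + h/r).
ρ_m = 2850 × (1 + 2.66 km/15.2 km) = 3350 kg m⁻³.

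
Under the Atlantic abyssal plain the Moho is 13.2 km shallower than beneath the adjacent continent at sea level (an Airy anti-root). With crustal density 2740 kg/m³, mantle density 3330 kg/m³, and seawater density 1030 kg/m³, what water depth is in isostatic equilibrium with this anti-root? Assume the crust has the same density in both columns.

4.55 km

Replacing a thickness d of crust by seawater at the top must be balanced by replacing crust with mantle at the base: d (ρ_c − ρ_w) = a (ρ_m − ρ_c).
d = a (ρ_m − ρ_c)/(ρ_c − ρ_w) = 13.2 km × 590/1710 = 4.55 km.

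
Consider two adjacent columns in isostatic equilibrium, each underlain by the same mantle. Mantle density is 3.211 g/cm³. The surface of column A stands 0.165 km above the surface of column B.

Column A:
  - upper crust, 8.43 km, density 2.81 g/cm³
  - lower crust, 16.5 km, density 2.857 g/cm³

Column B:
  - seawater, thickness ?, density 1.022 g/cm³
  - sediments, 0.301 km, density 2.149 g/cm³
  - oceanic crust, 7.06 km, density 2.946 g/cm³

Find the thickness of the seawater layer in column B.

Take the compensation level at the base of the deeper column (depth z_c below the surface of column A) and equate Σ ρ_i t_i down to z_c; mantle fills any gap and the z_c terms cancel.
Column A: 8.43×2.81 + 16.5×2.857 + (z_c − 24.93)×3.211
Column B: 0.165×0 + x×1.022 + 0.301×2.149 + 7.06×2.946 + (z_c − 0.165 − 7.361 − x)×3.211
The z_c×3.211 term appears on both sides and cancels. Collect the known terms of each column as K = Σ(ρt)_known − 3.211 × (depth of known layers): K_A = 70.8288 − 3.211×24.93 = −9.22143; K_B = 21.445609 − 3.211×(0.165 + 7.361) = −2.720377.
Balance: K_A = K_B − x×(3.211 − 1.022), so x = (K_B − K_A)/(3.211 − 1.022) = 6.50105/2.189 = 2.97 km.

2.97 km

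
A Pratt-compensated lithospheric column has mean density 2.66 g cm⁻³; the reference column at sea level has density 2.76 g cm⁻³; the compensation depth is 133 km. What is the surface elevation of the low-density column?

ρ_ref D = ρ (D + h) → h = D (ρ_ref − ρ)/ρ.
h = 133 km × (2.76 − 2.66)/2.66 = 5 km.

5 km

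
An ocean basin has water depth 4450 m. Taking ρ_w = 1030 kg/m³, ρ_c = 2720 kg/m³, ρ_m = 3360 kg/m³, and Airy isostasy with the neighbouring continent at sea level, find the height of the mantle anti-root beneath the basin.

11800 m

In Airy isostatic equilibrium: replacing crust with seawater at the top is compensated by replacing crust with mantle at the base: d (ρ_c − ρ_w) = a (ρ_m − ρ_c).
a = d (ρ_c − ρ_w)/(ρ_m − ρ_c) = 4450 m × 1690/640 = 11800 m.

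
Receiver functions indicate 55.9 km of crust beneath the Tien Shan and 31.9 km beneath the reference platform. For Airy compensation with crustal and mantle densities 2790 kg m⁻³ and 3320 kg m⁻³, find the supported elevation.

Excess crust Δ = 55.9 km − 31.9 km = 24 km, split between elevation h and root r with h + r = Δ.
Airy balance ρ_c h = (ρ_m − ρ_c) r gives r = h ρ_c/(ρ_m − ρ_c), so h (1 + ρ_c/(ρ_m − ρ_c)) = Δ, i.e. h = Δ (ρ_m − ρ_c)/ρ_m.
h = 24 km × 530/3320 = 3.83 km.

3.83 km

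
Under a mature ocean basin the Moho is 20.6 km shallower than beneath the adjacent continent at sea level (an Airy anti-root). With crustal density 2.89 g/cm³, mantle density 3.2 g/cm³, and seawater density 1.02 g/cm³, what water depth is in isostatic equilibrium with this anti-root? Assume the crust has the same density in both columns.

Replacing a thickness d of crust by seawater at the top must be balanced by replacing crust with mantle at the base: d (ρ_c − ρ_w) = a (ρ_m − ρ_c).
d = a (ρ_m − ρ_c)/(ρ_c − ρ_w) = 20.6 km × 0.31/1.87 = 3.41 km.

3.41 km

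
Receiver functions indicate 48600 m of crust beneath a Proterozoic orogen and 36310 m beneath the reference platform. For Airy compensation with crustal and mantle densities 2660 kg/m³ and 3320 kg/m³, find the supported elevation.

Excess crust Δ = 48600 m − 36310 m = 12290 m, split between elevation h and root r with h + r = Δ.
Airy balance ρ_c h = (ρ_m − ρ_c) r gives r = h ρ_c/(ρ_m − ρ_c), so h (1 + ρ_c/(ρ_m − ρ_c)) = Δ, i.e. h = Δ (ρ_m − ρ_c)/ρ_m.
h = 12290 m × 660/3320 = 2440 m.

2440 m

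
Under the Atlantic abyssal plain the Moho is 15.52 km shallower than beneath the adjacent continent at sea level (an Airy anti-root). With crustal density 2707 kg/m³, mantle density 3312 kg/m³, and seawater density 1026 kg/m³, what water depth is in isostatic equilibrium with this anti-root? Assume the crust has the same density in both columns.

Replacing a thickness d of crust by seawater at the top must be balanced by replacing crust with mantle at the base: d (ρ_c − ρ_w) = a (ρ_m − ρ_c).
d = a (ρ_m − ρ_c)/(ρ_c − ρ_w) = 15.52 km × 605/1681 = 5.59 km.

5.59 km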